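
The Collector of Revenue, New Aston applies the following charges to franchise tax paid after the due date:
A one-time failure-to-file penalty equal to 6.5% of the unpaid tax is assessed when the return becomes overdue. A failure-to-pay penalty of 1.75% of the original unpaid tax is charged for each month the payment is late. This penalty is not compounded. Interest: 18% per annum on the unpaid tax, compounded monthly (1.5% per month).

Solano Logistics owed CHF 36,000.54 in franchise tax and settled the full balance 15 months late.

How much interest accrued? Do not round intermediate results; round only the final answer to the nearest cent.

CHF 9,008.49

Interest: CHF 36,000.54 × ((1 + 0.015)^15 − 1) = CHF 36,000.54 × 0.2502321… = CHF 9,008.4895…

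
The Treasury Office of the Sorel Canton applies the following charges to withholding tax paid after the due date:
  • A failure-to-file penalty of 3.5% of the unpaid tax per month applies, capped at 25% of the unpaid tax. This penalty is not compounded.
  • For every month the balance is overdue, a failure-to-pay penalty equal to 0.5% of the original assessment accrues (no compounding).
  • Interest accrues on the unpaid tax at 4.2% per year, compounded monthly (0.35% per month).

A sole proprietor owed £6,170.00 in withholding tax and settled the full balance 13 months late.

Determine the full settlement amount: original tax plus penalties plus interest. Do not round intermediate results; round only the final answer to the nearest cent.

£8,400.26

Failure-to-file: 13 × 3.5% × £6,170.00 = £2,807.35, capped at 25% × £6,170.00 = £1,542.50
Failure-to-pay penalty = 0.5% × £6,170.00 × 13 mo = £401.05
Interest: £6,170.00 × ((1 + 0.0035)^13 − 1) = £6,170.00 × 0.0464679… = £286.7068…
Total = £6,170.00 + £1,943.5500 + £286.7068… = £8,400.26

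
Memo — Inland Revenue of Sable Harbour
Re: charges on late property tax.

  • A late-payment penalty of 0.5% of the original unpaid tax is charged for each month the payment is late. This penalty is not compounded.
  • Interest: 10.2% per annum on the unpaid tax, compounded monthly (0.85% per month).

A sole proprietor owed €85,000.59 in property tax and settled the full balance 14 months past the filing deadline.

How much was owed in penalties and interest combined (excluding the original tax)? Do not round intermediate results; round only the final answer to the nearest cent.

€16,643.42

Late-payment penalty = 0.5% × €85,000.59 × 14 mo = €5,950.04…
Interest: €85,000.59 × ((1 + 0.0085)^14 − 1) = €85,000.59 × 0.1258036… = €10,693.3808…
Penalties + interest = €5,950.0413 + €10,693.3808… = €16,643.42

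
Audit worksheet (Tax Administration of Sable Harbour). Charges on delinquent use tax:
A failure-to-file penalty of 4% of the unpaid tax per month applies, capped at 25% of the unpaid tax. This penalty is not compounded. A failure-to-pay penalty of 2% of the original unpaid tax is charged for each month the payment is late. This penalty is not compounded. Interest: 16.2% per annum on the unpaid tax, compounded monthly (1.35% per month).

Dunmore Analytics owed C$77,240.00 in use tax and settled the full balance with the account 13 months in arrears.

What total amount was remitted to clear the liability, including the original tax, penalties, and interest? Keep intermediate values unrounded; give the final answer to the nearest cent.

C$131,342.26

Failure-to-file: 13 × 4% × C$77,240.00 = C$40,164.80, capped at 25% × C$77,240.00 = C$19,310.00
Failure-to-pay penalty: 13 × 2% × C$77,240.00 = C$20,082.40
Interest: C$77,240.00 × ((1 + 0.0135)^13 − 1) = C$77,240.00 × 0.1904435… = C$14,709.8562…
Total = C$77,240.00 + C$39,392.4000 + C$14,709.8562… = C$131,342.26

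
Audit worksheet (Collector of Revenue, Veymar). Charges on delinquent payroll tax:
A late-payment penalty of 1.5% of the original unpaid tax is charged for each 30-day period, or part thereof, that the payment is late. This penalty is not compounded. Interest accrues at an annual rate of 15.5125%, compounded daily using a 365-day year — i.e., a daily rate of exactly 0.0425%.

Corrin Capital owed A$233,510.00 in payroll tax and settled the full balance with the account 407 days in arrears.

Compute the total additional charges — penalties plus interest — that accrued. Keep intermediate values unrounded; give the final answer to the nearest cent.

Penalty periods: ⌈407/30⌉ = 14; penalty = 14 × 1.5% × A$233,510.00 = A$49,037.10
Interest: A$233,510.00 × ((1 + 0.000425)^407 − 1) = A$233,510.00 × 0.18879270… = A$44,084.9831…
Penalties + interest = A$49,037.1000 + A$44,084.9831… = A$93,122.08

A$93,122.08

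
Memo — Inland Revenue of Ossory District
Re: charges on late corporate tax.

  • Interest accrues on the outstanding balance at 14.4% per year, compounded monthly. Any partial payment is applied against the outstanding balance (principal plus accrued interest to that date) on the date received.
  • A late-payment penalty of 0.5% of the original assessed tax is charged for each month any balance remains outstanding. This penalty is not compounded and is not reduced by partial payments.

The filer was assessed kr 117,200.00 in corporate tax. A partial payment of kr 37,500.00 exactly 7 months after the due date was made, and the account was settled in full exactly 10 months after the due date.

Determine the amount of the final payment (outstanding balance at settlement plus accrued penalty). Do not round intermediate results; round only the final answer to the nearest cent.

kr 99,042.01

Monthly rate = 14.4% ÷ 12 = 1.2%
Balance at month 7: kr 117,200.0000 × (1 + 0.012)^7 = kr 127,406.3867…
After kr 37,500.00 payment: kr 127,406.3867… − kr 37,500.00 = kr 89,906.3867…
Balance at month 10: kr 89,906.3867… × (1 + 0.012)^3 = kr 93,182.0116…
Penalty: 10 × 0.5% × kr 117,200.00 = kr 5,860.00
Final settlement = outstanding balance + penalty = kr 93,182.0116… + kr 5,860.00 = kr 99,042.01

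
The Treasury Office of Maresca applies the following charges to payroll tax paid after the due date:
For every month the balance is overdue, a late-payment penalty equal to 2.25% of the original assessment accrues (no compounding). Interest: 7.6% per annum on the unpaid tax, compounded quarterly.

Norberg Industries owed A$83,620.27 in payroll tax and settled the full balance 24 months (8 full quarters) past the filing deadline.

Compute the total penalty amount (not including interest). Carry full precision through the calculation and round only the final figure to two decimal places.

A$45,154.95

Late-payment penalty: 24 × 2.25% × A$83,620.27 = A$45,154.95…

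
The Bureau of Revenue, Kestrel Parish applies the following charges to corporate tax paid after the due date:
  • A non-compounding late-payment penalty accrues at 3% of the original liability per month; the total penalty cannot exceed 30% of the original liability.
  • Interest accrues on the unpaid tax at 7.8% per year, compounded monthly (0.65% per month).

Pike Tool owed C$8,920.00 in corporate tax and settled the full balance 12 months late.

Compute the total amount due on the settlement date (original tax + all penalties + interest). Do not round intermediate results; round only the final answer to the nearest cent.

Penalty (uncapped): 12 × 3% × C$8,920.00 = C$3,211.20; cap = 30% × C$8,920.00 = C$2,676.00 → penalty = C$2,676.00
Interest: C$8,920.00 × ((1 + 0.0065)^12 − 1) = C$8,920.00 × 0.0808498… = C$721.1803…
Total = C$8,920.00 + C$2,676.0000 + C$721.1803… = C$12,317.18

C$12,317.18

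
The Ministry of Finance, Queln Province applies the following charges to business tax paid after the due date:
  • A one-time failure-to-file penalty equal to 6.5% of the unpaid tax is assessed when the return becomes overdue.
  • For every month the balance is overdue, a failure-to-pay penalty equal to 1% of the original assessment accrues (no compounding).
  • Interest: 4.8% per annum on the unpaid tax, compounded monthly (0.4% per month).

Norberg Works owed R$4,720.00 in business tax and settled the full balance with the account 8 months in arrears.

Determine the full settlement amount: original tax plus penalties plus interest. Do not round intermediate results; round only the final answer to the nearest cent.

R$5,557.57

Failure-to-file penalty: 6.5% × R$4,720.00 = R$306.80
Failure-to-pay penalty: 8 × 1% × R$4,720.00 = R$377.60
Interest: R$4,720.00 × ((1 + 0.004)^8 − 1) = R$4,720.00 × 0.0324516… = R$153.1716…
Total = R$4,720.00 + R$684.4000 + R$153.1716… = R$5,557.57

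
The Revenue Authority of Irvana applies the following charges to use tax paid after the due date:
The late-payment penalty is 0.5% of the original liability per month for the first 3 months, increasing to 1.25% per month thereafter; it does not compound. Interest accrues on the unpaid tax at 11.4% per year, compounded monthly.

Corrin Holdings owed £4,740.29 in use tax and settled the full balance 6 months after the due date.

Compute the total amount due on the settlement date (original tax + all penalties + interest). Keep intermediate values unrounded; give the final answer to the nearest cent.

Penalty, months 1–3: 3 × 0.5% × £4,740.29 = £71.10…
Penalty, months 4–6: 3 × 1.25% × £4,740.29 = £177.76…
Interest (11.4%/yr ÷ 12 = 0.95%/month): £4,740.29 × ((1 + 0.0095)^6 − 1) = £276.6956…
Total = £4,740.29 + £248.8652… + £276.6956… = £5,265.85

£5,265.85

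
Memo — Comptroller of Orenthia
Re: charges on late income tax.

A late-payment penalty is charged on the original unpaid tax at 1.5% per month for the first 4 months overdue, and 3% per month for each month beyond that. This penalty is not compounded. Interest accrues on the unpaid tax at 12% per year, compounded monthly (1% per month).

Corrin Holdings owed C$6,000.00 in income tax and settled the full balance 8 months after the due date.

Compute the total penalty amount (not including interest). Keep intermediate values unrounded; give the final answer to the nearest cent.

C$1,080.00

Penalty, months 1–4: 4 × 1.5% × C$6,000.00 = C$360.00
Penalty, months 5–8: 4 × 3% × C$6,000.00 = C$720.00
Total penalty = C$360.00 + C$720.00 = C$1,080.00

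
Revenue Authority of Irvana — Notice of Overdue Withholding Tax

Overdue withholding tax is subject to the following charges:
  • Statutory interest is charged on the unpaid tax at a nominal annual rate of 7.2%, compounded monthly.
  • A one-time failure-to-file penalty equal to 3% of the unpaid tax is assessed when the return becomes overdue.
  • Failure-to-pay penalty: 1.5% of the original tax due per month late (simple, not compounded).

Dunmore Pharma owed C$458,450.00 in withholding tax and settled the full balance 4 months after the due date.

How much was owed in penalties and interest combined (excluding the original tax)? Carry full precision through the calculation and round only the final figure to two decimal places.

Failure-to-file penalty: 3% × C$458,450.00 = C$13,753.50
Failure-to-pay penalty = 1.5% × C$458,450.00 × 4 mo = C$27,507.00
Interest (7.2%/yr ÷ 12 = 0.6%/month): C$458,450.00 × ((1 + 0.006)^4 − 1) = C$11,102.2219…
Penalties + interest = C$41,260.5000 + C$11,102.2219… = C$52,362.72

C$52,362.72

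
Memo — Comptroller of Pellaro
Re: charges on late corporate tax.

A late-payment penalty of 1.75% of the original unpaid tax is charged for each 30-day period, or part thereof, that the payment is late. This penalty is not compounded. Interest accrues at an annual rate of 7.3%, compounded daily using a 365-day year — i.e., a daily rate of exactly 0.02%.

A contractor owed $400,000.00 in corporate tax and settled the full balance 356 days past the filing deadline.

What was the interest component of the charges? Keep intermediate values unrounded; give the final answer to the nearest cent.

$29,515.33

Interest: $400,000.00 × ((1 + 0.0002)^356 − 1) = $400,000.00 × 0.07378832… = $29,515.3277…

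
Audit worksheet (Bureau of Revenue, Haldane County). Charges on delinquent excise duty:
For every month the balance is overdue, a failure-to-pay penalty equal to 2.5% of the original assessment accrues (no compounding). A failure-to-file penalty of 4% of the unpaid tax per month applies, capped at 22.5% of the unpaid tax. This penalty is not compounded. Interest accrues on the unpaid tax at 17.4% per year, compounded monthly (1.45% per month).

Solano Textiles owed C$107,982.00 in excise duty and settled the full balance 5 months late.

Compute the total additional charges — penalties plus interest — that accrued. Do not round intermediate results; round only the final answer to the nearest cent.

C$43,153.19

Failure-to-file: 5 × 4% × C$107,982.00 = C$21,596.40 (under the 22.5% cap)
Failure-to-pay penalty = 2.5% × C$107,982.00 × 5 mo = C$13,497.75
Interest: C$107,982.00 × ((1 + 0.0145)^5 − 1) = C$107,982.00 × 0.0746332… = C$8,059.0431…
Penalties + interest = C$35,094.1500 + C$8,059.0431… = C$43,153.19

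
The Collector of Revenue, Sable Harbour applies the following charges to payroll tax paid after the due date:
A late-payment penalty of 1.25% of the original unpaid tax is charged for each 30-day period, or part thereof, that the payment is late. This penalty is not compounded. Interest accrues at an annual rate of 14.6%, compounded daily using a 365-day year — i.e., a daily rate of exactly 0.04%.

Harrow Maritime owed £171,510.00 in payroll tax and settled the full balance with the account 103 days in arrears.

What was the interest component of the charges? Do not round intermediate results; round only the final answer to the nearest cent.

£7,212.32

Interest: £171,510.00 × ((1 + 0.0004)^103 − 1) = £171,510.00 × 0.04205191… = £7,212.3235…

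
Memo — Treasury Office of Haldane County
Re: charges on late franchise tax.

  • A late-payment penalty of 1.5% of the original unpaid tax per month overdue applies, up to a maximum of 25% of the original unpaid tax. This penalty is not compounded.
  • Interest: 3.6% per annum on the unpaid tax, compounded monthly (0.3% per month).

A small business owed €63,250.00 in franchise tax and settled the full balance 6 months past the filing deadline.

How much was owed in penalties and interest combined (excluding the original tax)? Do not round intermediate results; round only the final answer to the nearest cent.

€6,839.57

Penalty: 6 × 1.5% × €63,250.00 = €5,692.50 (below the 25% cap of €15,812.50)
Interest: €63,250.00 × ((1 + 0.003)^6 − 1) = €63,250.00 × 0.0181355… = €1,147.0730…
Penalties + interest = €5,692.5000 + €1,147.0730… = €6,839.57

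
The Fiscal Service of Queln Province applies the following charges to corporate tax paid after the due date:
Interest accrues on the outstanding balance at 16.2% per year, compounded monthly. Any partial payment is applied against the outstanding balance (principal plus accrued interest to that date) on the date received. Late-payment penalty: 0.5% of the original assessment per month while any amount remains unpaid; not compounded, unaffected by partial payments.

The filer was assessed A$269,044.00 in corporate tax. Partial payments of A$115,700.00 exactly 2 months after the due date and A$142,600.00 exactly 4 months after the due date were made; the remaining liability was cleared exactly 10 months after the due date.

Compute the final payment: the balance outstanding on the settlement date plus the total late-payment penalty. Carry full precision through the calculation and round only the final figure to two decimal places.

A$37,755.23

Monthly rate = 16.2% ÷ 12 = 1.35%
Balance at month 2: A$269,044.0000 × (1 + 0.0135)^2 = A$276,357.2213…
After A$115,700.00 payment: A$276,357.2213… − A$115,700.00 = A$160,657.2213…
Balance at month 4: A$160,657.2213… × (1 + 0.0135)^2 = A$165,024.2460…
After A$142,600.00 payment: A$165,024.2460… − A$142,600.00 = A$22,424.2460…
Balance at month 10: A$22,424.2460… × (1 + 0.0135)^6 = A$24,303.0269…
Penalty: 10 × 0.5% × A$269,044.00 = A$13,452.20
Final settlement = outstanding balance + penalty = A$24,303.0269… + A$13,452.20 = A$37,755.23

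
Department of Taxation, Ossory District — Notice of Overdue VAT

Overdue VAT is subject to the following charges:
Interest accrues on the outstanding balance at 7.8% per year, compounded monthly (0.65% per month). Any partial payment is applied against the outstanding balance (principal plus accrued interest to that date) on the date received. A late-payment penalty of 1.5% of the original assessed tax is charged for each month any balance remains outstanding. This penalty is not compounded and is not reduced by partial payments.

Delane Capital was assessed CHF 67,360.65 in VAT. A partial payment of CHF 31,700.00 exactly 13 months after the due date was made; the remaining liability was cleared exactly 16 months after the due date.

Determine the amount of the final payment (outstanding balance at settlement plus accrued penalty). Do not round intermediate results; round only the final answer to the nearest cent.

CHF 58,562.64

Balance at month 13: CHF 67,360.6500 × (1 + 0.0065)^13 = CHF 73,279.9896…
After CHF 31,700.00 payment: CHF 73,279.9896… − CHF 31,700.00 = CHF 41,579.9896…
Balance at month 16: CHF 41,579.9896… × (1 + 0.0065)^3 = CHF 42,396.0811…
Penalty: 16 × 1.5% × CHF 67,360.65 = CHF 16,166.56…
Final settlement = outstanding balance + penalty = CHF 42,396.0811… + CHF 16,166.56… = CHF 58,562.64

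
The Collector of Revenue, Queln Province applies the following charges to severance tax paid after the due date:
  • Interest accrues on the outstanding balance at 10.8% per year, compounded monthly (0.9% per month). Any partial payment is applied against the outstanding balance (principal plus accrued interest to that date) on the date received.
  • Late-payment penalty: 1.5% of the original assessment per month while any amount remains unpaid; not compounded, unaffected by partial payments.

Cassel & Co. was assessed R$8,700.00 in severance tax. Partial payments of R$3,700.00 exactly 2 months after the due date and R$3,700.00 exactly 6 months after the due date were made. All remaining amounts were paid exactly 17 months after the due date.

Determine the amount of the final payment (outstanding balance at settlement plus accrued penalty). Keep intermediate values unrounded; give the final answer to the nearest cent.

R$4,034.42

Balance at month 2: R$8,700.0000 × (1 + 0.009)^2 = R$8,857.3047
After R$3,700.00 payment: R$8,857.3047 − R$3,700.00 = R$5,157.3047
Balance at month 6: R$5,157.3047 × (1 + 0.009)^4 = R$5,345.4892…
After R$3,700.00 payment: R$5,345.4892… − R$3,700.00 = R$1,645.4892…
Balance at month 17: R$1,645.4892… × (1 + 0.009)^11 = R$1,815.9248…
Penalty: 17 × 1.5% × R$8,700.00 = R$2,218.50
Final settlement = outstanding balance + penalty = R$1,815.9248… + R$2,218.50 = R$4,034.42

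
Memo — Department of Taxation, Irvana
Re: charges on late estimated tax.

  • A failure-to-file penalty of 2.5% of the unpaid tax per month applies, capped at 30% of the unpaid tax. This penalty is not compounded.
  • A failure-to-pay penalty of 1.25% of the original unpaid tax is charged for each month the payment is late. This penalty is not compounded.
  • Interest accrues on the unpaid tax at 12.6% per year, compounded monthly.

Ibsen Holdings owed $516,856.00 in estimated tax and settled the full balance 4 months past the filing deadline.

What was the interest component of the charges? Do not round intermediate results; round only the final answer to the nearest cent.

$22,052.25

Interest (12.6%/yr ÷ 12 = 1.05%/month): $516,856.00 × ((1 + 0.0105)^4 − 1) = $22,052.2518…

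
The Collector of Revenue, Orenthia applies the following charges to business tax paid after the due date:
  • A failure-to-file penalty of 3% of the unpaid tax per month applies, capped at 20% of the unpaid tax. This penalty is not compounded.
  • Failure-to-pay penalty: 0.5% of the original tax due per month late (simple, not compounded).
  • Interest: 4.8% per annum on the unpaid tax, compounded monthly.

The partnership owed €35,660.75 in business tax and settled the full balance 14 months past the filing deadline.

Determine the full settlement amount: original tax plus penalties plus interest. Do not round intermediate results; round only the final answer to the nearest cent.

€47,338.92

Failure-to-file: 14 × 3% × €35,660.75 = €14,977.52…, capped at 20% × €35,660.75 = €7,132.15
Failure-to-pay penalty = 0.5% × €35,660.75 × 14 mo = €2,496.25…
Interest (4.8%/yr ÷ 12 = 0.4%/month): €35,660.75 × ((1 + 0.004)^14 − 1) = €2,049.7640…
Total = €35,660.75 + €9,628.4025 + €2,049.7640… = €47,338.92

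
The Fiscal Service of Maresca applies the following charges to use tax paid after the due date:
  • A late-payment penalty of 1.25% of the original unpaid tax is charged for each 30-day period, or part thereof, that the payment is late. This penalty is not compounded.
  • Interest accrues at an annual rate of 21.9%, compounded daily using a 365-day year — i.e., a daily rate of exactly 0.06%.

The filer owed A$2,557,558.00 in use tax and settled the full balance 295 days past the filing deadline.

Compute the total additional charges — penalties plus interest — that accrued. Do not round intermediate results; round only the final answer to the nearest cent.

A$814,755.47

Penalty periods: ⌈295/30⌉ = 10; penalty = 10 × 1.25% × A$2,557,558.00 = A$319,694.75
Interest: A$2,557,558.00 × ((1 + 0.0006)^295 − 1) = A$2,557,558.00 × 0.19356774… = A$495,060.7177…
Penalties + interest = A$319,694.7500 + A$495,060.7177… = A$814,755.47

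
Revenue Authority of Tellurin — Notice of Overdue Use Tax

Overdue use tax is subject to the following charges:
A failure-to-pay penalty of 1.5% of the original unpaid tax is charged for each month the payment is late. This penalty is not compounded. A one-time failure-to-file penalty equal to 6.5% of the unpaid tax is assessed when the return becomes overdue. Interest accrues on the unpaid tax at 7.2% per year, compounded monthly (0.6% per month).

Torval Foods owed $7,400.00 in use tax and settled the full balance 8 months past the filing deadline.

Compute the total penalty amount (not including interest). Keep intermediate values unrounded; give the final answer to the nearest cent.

$1,369.00

Failure-to-file penalty: 6.5% × $7,400.00 = $481.00
Failure-to-pay penalty = 1.5% × $7,400.00 × 8 mo = $888.00
Total penalty = $481.00 + $888.00 = $1,369.00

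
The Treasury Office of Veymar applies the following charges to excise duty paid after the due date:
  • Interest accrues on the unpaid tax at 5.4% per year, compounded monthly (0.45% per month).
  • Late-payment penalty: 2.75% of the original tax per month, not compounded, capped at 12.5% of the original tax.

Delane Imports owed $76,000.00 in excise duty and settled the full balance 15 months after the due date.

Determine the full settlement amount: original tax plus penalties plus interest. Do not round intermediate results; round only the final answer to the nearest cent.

Penalty (uncapped): 15 × 2.75% × $76,000.00 = $31,350.00; cap = 12.5% × $76,000.00 = $9,500.00 → penalty = $9,500.00
Interest: $76,000.00 × ((1 + 0.0045)^15 − 1) = $76,000.00 × 0.0696683… = $5,294.7891…
Total = $76,000.00 + $9,500.0000 + $5,294.7891… = $90,794.79

$90,794.79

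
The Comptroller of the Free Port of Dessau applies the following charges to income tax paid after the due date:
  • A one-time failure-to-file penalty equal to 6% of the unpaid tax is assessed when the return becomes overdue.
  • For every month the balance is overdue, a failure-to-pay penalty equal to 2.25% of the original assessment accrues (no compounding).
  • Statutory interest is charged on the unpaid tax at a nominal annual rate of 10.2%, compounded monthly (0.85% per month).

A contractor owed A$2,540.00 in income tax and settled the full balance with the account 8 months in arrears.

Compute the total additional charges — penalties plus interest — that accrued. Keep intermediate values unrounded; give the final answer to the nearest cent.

Failure-to-file penalty: 6% × A$2,540.00 = A$152.40
Failure-to-pay penalty: 8 × 2.25% × A$2,540.00 = A$457.20
Interest: A$2,540.00 × ((1 + 0.0085)^8 − 1) = A$2,540.00 × 0.0700578… = A$177.9467…
Penalties + interest = A$609.6000 + A$177.9467… = A$787.55

A$787.55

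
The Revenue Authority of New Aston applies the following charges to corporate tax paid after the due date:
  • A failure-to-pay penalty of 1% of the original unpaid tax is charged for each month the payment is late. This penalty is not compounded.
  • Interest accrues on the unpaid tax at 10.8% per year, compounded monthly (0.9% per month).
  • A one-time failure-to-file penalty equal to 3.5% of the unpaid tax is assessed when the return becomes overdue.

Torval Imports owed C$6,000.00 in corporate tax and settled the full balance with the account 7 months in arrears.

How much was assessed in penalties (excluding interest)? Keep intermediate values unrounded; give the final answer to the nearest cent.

C$630.00

Failure-to-file penalty: 3.5% × C$6,000.00 = C$210.00
Failure-to-pay penalty = 1% × C$6,000.00 × 7 mo = C$420.00
Total penalty = C$210.00 + C$420.00 = C$630.00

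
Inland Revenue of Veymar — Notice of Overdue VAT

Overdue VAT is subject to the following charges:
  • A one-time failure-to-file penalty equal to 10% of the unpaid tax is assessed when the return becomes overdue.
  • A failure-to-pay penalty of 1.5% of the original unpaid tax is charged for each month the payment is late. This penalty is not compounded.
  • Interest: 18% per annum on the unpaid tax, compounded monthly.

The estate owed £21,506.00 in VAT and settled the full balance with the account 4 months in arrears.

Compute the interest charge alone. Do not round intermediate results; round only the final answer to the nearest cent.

£1,319.68

Interest (18%/yr ÷ 12 = 1.5%/month): £21,506.00 × ((1 + 0.015)^4 − 1) = £1,319.6845…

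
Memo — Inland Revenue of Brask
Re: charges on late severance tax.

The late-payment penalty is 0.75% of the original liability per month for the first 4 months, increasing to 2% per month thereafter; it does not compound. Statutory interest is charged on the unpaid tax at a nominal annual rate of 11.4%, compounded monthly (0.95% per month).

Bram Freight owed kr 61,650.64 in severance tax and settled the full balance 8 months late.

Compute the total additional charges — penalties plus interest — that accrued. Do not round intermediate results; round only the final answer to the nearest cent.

kr 11,625.81

Penalty, months 1–4: 4 × 0.75% × kr 61,650.64 = kr 1,849.52…
Penalty, months 5–8: 4 × 2% × kr 61,650.64 = kr 4,932.05…
Interest: kr 61,650.64 × ((1 + 0.0095)^8 − 1) = kr 61,650.64 × 0.0785756… = kr 4,844.2353…
Penalties + interest = kr 6,781.5704 + kr 4,844.2353… = kr 11,625.81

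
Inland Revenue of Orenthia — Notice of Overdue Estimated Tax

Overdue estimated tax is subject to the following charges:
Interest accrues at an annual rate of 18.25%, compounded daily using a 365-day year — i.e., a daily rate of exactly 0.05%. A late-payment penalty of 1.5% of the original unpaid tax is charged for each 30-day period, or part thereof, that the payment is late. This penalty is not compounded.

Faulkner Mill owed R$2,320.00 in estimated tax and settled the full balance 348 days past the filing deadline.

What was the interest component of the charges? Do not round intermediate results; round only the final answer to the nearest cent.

R$440.81

Interest: R$2,320.00 × ((1 + 0.0005)^348 − 1) = R$2,320.00 × 0.19000382… = R$440.8089…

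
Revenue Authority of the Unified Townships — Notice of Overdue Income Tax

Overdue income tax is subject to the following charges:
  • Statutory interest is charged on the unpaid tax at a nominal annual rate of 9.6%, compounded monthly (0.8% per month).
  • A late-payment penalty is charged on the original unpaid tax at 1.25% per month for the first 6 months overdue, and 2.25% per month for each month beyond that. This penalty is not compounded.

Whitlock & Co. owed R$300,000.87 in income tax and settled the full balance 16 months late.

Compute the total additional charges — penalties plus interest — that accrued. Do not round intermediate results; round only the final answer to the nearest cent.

R$130,792.68

Penalty, months 1–6: 6 × 1.25% × R$300,000.87 = R$22,500.07…
Penalty, months 7–16: 10 × 2.25% × R$300,000.87 = R$67,500.20…
Interest: R$300,000.87 × ((1 + 0.008)^16 − 1) = R$300,000.87 × 0.1359743… = R$40,792.4143…
Penalties + interest = R$90,000.2610 + R$40,792.4143… = R$130,792.68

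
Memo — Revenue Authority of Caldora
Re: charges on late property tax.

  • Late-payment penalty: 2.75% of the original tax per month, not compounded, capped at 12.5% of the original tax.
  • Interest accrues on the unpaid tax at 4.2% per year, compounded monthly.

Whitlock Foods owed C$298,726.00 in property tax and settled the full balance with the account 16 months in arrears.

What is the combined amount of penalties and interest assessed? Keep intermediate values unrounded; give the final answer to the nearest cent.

Penalty (uncapped): 16 × 2.75% × C$298,726.00 = C$131,439.44; cap = 12.5% × C$298,726.00 = C$37,340.75 → penalty = C$37,340.75
Interest (4.2%/yr ÷ 12 = 0.35%/month): C$298,726.00 × ((1 + 0.0035)^16 − 1) = C$17,175.0379…
Penalties + interest = C$37,340.7500 + C$17,175.0379… = C$54,515.79

C$54,515.79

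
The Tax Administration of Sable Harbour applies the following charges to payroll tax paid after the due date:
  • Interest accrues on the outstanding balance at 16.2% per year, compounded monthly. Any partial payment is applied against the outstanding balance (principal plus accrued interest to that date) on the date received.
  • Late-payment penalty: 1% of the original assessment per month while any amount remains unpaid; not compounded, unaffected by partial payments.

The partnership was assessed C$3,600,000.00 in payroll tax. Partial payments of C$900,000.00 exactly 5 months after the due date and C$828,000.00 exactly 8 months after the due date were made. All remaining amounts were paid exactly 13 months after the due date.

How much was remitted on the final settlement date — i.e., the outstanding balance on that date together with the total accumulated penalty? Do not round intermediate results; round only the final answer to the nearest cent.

C$2,866,258.26

Monthly rate = 16.2% ÷ 12 = 1.35%
Balance at month 5: C$3,600,000.0000 × (1 + 0.0135)^5 = C$3,849,650.1730…
After C$900,000.00 payment: C$3,849,650.1730… − C$900,000.00 = C$2,949,650.1730…
Balance at month 8: C$2,949,650.1730… × (1 + 0.0135)^3 = C$3,070,730.9835…
After C$828,000.00 payment: C$3,070,730.9835… − C$828,000.00 = C$2,242,730.9835…
Balance at month 13: C$2,242,730.9835… × (1 + 0.0135)^5 = C$2,398,258.2551…
Penalty: 13 × 1% × C$3,600,000.00 = C$468,000.00
Final settlement = outstanding balance + penalty = C$2,398,258.2551… + C$468,000.00 = C$2,866,258.26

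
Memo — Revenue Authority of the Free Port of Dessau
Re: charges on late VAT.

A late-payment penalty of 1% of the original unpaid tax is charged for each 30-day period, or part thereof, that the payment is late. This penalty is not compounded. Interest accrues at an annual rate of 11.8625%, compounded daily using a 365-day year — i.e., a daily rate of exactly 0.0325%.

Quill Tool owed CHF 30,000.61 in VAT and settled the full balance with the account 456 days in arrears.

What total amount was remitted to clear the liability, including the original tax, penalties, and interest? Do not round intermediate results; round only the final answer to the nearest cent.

CHF 39,592.31

Penalty periods: ⌈456/30⌉ = 16; penalty = 16 × 1% × CHF 30,000.61 = CHF 4,800.10…
Interest: CHF 30,000.61 × ((1 + 0.000325)^456 − 1) = CHF 30,000.61 × 0.15971690… = CHF 4,791.6044…
Total = CHF 30,000.61 + CHF 4,800.0976 + CHF 4,791.6044… = CHF 39,592.31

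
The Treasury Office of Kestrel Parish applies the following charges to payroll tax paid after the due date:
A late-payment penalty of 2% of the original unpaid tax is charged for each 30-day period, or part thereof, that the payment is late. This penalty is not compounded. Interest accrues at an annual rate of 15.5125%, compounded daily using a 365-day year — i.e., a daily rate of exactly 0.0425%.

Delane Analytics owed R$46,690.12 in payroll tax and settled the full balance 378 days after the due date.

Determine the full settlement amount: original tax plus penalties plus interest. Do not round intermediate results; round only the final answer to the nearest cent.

R$66,964.55

Penalty periods: ⌈378/30⌉ = 13; penalty = 13 × 2% × R$46,690.12 = R$12,139.43…
Interest: R$46,690.12 × ((1 + 0.000425)^378 − 1) = R$46,690.12 × 0.17423383… = R$8,134.9982…
Total = R$46,690.12 + R$12,139.4312 + R$8,134.9982… = R$66,964.55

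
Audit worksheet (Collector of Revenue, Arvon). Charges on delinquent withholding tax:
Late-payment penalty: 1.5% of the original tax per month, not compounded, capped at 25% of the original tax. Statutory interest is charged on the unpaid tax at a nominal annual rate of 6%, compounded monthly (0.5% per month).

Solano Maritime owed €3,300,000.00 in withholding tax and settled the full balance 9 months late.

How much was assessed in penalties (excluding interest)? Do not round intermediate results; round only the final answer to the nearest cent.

€445,500.00

Penalty: 9 × 1.5% × €3,300,000.00 = €445,500.00 (below the 25% cap of €825,000.00)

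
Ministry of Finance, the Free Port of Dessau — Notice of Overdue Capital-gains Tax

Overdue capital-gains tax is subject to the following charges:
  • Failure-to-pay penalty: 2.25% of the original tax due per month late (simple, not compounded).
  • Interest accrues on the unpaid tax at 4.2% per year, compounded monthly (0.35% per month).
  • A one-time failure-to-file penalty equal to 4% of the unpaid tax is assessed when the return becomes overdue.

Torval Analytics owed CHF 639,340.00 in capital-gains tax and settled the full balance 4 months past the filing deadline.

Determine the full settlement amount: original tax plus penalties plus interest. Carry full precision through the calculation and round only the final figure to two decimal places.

CHF 731,452.06

Failure-to-file penalty: 4% × CHF 639,340.00 = CHF 25,573.60
Failure-to-pay penalty = 2.25% × CHF 639,340.00 × 4 mo = CHF 57,540.60
Interest: CHF 639,340.00 × ((1 + 0.0035)^4 − 1) = CHF 639,340.00 × 0.0140737… = CHF 8,997.8612…
Total = CHF 639,340.00 + CHF 83,114.2000 + CHF 8,997.8612… = CHF 731,452.06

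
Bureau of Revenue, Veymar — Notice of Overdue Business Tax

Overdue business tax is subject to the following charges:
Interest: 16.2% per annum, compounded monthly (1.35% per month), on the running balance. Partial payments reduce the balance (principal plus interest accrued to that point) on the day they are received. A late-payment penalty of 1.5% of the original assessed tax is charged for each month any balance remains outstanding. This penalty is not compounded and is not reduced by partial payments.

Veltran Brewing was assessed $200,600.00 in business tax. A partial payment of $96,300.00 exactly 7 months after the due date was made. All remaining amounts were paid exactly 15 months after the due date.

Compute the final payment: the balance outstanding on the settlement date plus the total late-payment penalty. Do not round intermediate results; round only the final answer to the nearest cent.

$183,223.86

Balance at month 7: $200,600.0000 × (1 + 0.0135)^7 = $220,341.9557…
After $96,300.00 payment: $220,341.9557… − $96,300.00 = $124,041.9557…
Balance at month 15: $124,041.9557… × (1 + 0.0135)^8 = $138,088.8552…
Penalty: 15 × 1.5% × $200,600.00 = $45,135.00
Final settlement = outstanding balance + penalty = $138,088.8552… + $45,135.00 = $183,223.86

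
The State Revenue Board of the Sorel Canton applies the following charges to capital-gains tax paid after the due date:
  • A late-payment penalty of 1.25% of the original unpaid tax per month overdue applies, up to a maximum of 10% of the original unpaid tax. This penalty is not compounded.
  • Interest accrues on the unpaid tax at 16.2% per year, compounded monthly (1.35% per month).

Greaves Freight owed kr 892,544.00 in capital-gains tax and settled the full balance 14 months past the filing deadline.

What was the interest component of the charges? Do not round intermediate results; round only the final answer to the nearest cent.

kr 184,323.27

Interest: kr 892,544.00 × ((1 + 0.0135)^14 − 1) = kr 892,544.00 × 0.2065145… = kr 184,323.2698…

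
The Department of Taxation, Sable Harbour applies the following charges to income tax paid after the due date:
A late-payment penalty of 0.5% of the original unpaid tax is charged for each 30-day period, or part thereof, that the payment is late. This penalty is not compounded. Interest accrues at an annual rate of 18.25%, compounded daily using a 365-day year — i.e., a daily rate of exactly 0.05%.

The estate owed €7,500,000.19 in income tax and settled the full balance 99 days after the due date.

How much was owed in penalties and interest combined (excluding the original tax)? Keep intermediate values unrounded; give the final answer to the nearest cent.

Penalty periods: ⌈99/30⌉ = 4; penalty = 4 × 0.5% × €7,500,000.19 = €150,000.00…
Interest: €7,500,000.19 × ((1 + 0.0005)^99 − 1) = €7,500,000.19 × 0.05073259… = €380,494.4620…
Penalties + interest = €150,000.0038 + €380,494.4620… = €530,494.47

€530,494.47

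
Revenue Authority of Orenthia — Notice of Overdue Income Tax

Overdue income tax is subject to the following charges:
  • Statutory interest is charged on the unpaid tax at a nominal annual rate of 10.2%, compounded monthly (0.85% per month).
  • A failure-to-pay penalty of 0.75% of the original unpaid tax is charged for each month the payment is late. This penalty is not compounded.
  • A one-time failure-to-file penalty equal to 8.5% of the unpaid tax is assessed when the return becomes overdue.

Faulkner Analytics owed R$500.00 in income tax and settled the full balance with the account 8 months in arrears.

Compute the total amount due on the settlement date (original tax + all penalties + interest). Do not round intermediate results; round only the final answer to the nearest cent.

R$607.53

Failure-to-file penalty: 8.5% × R$500.00 = R$42.50
Failure-to-pay penalty: 8 × 0.75% × R$500.00 = R$30.00
Interest: R$500.00 × ((1 + 0.0085)^8 − 1) = R$500.00 × 0.0700578… = R$35.0289…
Total = R$500.00 + R$72.5000 + R$35.0289… = R$607.53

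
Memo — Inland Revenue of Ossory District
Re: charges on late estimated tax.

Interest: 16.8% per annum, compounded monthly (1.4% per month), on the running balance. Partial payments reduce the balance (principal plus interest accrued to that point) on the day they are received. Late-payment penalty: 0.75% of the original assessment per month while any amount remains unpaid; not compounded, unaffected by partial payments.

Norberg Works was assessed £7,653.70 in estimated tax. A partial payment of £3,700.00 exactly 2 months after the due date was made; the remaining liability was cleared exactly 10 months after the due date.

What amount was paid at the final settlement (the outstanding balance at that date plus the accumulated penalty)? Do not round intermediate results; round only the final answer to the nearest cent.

Balance at month 2: £7,653.7000 × (1 + 0.014)^2 = £7,869.5037…
After £3,700.00 payment: £7,869.5037… − £3,700.00 = £4,169.5037…
Balance at month 10: £4,169.5037… × (1 + 0.014)^8 = £4,660.0224…
Penalty: 10 × 0.75% × £7,653.70 = £574.03…
Final settlement = outstanding balance + penalty = £4,660.0224… + £574.03… = £5,234.05

£5,234.05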